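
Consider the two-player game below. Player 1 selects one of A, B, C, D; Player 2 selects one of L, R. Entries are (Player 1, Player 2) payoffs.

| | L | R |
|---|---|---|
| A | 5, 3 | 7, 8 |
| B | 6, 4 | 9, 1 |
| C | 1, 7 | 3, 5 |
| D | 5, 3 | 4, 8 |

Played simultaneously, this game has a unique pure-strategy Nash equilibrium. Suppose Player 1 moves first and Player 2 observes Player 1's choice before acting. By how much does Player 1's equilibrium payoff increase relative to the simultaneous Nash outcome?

1

Solve by backward induction (Player 1 leads).
- A: BR = R, leader payoff 7.
- B: BR = L, leader payoff 6.
- C: BR = L, leader payoff 1.
- D: BR = R, leader payoff 4.
Maximizing over 7, 6, 1, 4, Player 1 chooses A. Subgame-perfect outcome: (A, R) with payoffs (7, 8).
Now find the simultaneous Nash equilibrium.
Player 1's best replies: L→B; R→B.
Player 2's best replies: A→R; B→L; C→L; D→R.
Only (B, L) has each player best-responding; Nash payoffs (6, 4).
Player 1's commitment gain: 7 − 6 = 1.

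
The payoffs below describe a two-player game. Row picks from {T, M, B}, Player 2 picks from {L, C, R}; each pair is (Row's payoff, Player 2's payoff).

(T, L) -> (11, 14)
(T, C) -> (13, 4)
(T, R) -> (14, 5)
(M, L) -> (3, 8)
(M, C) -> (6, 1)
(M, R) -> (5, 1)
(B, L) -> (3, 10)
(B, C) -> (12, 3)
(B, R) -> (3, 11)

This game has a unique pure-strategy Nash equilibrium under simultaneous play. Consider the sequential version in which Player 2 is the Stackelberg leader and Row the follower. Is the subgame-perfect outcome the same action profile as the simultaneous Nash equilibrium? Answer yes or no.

yes

Backward induction with Player 2 moving first.
- L → Row plays T (best of 11, 3, 3); Player 2 gets 14.
- C → Row plays T (best of 13, 6, 12); Player 2 gets 4.
- R → Row plays T (best of 14, 5, 3); Player 2 gets 5.
Maximizing over 14, 4, 5, Player 2 chooses L. Subgame-perfect outcome: (T, L) with payoffs (11, 14).
For the simultaneous game, intersect best replies.
Row's best replies: L→T; C→T; R→T.
Player 2's best replies: T→L; M→L; B→R.
The unique mutual best reply is (T, L), giving (11, 14).
Sequential outcome (T, L) coincides with the Nash profile (T, L).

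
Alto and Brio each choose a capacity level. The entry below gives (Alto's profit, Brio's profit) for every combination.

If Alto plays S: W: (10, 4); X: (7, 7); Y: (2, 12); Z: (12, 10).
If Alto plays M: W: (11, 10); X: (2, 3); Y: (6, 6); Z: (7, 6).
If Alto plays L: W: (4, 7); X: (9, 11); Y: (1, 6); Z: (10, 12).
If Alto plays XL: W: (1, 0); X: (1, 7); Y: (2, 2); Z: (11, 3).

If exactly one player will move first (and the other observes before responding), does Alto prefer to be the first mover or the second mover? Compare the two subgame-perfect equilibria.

first

If Alto leads: Brio's best replies are S→Y, M→W, L→Z, XL→X; Alto's induced payoffs 2, 11, 10, 1; outcome (M, W), payoffs (11, 10).
If Brio leads: Alto's best replies are W→M, X→L, Y→M, Z→S; Brio's induced payoffs 10, 11, 6, 10; outcome (L, X), payoffs (9, 11).
Alto gets 11 moving first and 9 moving second, so Alto prefers to move first.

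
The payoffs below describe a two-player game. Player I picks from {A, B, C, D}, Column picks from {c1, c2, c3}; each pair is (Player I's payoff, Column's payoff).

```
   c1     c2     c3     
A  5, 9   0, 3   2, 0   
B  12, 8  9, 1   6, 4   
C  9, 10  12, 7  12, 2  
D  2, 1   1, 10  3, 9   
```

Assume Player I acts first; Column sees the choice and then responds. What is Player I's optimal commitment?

B

Solve by backward induction (Player I leads).
- A: Column compares 9, 3, 0 and picks c1; Player I would get 5.
- B: Column compares 8, 1, 4 and picks c1; Player I would get 12.
- C: Column compares 10, 7, 2 and picks c1; Player I would get 9.
- D: Column compares 1, 10, 9 and picks c2; Player I would get 1.
Maximizing over 5, 12, 9, 1, Player I chooses B. Subgame-perfect outcome: (B, c1) with payoffs (12, 8).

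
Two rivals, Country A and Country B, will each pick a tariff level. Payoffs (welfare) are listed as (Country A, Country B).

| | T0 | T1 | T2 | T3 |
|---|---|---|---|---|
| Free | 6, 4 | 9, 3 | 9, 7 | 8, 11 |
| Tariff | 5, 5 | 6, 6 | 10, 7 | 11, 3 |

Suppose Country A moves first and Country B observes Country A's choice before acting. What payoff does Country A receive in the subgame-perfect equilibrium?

Work backward from Country B's decision.
- Free → Country B plays T3 (best of 4, 3, 7, 11); Country A gets 8.
- Tariff → Country B plays T2 (best of 5, 6, 7, 3); Country A gets 10.
Among 8, 10, the best is 10 at Tariff. Subgame-perfect outcome: (Tariff, T2) with payoffs (10, 7).

10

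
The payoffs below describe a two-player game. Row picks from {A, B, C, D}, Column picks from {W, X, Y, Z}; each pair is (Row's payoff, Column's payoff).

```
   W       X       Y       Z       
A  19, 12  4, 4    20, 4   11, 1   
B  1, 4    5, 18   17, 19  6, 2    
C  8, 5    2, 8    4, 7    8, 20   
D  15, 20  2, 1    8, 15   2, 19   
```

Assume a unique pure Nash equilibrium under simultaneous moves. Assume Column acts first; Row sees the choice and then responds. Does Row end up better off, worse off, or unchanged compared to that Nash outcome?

worse off

Row best-responds to each possible Column move:
- W → Row plays A (best of 19, 1, 8, 15); Column gets 12.
- X → Row plays B (best of 4, 5, 2, 2); Column gets 18.
- Y → Row plays A (best of 20, 17, 4, 8); Column gets 4.
- Z → Row plays A (best of 11, 6, 8, 2); Column gets 1.
Maximizing over 12, 18, 4, 1, Column chooses X. Subgame-perfect outcome: (B, X) with payoffs (5, 18).
Under simultaneous play:
Row's best replies: W→A; X→B; Y→A; Z→A.
Column's best replies: A→W; B→Y; C→Z; D→W.
The unique mutual best reply is (A, W), giving (19, 12).
Row earns 5 sequentially versus 19 at the Nash outcome: worse off.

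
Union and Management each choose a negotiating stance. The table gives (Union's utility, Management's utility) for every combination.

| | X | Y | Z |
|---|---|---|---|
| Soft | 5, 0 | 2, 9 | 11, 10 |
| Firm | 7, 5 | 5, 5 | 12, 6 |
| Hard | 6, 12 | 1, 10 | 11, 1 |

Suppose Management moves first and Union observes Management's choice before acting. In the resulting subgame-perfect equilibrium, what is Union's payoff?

Solve by backward induction (Management leads).
- X: BR = Firm, leader payoff 5.
- Y: BR = Firm, leader payoff 5.
- Z: BR = Firm, leader payoff 6.
Management's induced payoffs are 5, 5, 6, so Management commits to Z. Subgame-perfect outcome: (Firm, Z) with payoffs (12, 6).

12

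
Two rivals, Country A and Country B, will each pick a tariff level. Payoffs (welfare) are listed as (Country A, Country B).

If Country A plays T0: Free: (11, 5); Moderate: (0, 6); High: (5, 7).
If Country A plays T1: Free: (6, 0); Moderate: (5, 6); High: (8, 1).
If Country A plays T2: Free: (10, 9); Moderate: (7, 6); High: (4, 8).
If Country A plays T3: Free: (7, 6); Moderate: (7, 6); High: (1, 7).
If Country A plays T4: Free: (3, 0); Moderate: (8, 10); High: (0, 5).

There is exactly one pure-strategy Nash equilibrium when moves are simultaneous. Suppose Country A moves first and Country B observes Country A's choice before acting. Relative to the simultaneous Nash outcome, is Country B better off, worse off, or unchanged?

worse off

Solve by backward induction (Country A leads).
- T0: BR = High, leader payoff 5.
- T1: BR = Moderate, leader payoff 5.
- T2: BR = Free, leader payoff 10.
- T3: BR = High, leader payoff 1.
- T4: BR = Moderate, leader payoff 8.
Among 5, 5, 10, 1, 8, the best is 10 at T2. Subgame-perfect outcome: (T2, Free) with payoffs (10, 9).
Under simultaneous play:
Country A's best replies: Free→T0; Moderate→T4; High→T1.
Country B's best replies: T0→High; T1→Moderate; T2→Free; T3→High; T4→Moderate.
Only (T4, Moderate) has each player best-responding; Nash payoffs (8, 10).
Country B earns 9 sequentially versus 10 at the Nash outcome: worse off.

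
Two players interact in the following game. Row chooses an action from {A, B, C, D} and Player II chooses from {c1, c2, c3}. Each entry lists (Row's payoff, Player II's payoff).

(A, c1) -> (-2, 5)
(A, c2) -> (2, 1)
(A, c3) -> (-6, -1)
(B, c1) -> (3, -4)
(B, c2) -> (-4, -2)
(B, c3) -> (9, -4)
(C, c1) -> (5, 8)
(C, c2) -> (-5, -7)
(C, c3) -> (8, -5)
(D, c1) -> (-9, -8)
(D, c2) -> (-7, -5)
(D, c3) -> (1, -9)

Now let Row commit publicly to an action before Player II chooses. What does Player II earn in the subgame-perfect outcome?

8

Work backward from Player II's decision.
- A: Player II compares 5, 1, -1 and picks c1; Row would get -2.
- B: Player II compares -4, -2, -4 and picks c2; Row would get -4.
- C: Player II compares 8, -7, -5 and picks c1; Row would get 5.
- D: Player II compares -8, -5, -9 and picks c2; Row would get -7.
Maximizing over -2, -4, 5, -7, Row chooses C. Subgame-perfect outcome: (C, c1) with payoffs (5, 8).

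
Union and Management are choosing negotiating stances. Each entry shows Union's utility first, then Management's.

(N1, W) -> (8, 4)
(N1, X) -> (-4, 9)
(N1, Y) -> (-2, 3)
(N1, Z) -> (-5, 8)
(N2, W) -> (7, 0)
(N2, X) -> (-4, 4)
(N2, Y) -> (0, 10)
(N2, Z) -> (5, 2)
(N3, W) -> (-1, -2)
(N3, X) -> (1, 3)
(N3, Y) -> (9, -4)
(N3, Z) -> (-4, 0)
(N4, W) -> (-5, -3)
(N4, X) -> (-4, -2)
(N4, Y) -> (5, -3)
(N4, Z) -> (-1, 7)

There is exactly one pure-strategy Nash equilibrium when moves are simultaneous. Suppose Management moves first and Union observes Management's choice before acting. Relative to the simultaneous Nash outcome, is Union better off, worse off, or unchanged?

Work backward from Union's decision.
- W: BR = N1, leader payoff 4.
- X: BR = N3, leader payoff 3.
- Y: BR = N3, leader payoff -4.
- Z: BR = N2, leader payoff 2.
Management's induced payoffs are 4, 3, -4, 2, so Management commits to W. Subgame-perfect outcome: (N1, W) with payoffs (8, 4).
Now find the simultaneous Nash equilibrium.
Union's best replies: W→N1; X→N3; Y→N3; Z→N2.
Management's best replies: N1→X; N2→Y; N3→X; N4→Z.
Only (N3, X) has each player best-responding; Nash payoffs (1, 3).
Union earns 8 sequentially versus 1 at the Nash outcome: better off.

better off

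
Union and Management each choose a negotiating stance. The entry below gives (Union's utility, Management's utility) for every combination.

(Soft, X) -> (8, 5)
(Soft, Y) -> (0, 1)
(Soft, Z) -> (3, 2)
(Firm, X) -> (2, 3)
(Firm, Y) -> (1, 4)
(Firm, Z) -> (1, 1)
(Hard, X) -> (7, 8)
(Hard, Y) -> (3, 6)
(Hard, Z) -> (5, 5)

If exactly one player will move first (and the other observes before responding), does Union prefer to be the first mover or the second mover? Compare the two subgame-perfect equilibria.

If Union leads: Management's best replies are Soft→X, Firm→Y, Hard→X; Union's induced payoffs 8, 1, 7; outcome (Soft, X), payoffs (8, 5).
If Management leads: Union's best replies are X→Soft, Y→Hard, Z→Hard; Management's induced payoffs 5, 6, 5; outcome (Hard, Y), payoffs (3, 6).
Union gets 8 moving first and 3 moving second, so Union prefers to move first.

first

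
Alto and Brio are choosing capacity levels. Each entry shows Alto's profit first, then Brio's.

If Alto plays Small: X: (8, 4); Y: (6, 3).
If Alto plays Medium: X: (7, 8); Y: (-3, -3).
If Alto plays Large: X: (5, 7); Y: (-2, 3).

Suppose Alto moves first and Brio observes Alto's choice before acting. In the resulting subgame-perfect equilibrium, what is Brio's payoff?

4

Work backward from Brio's decision.
- Small → Brio plays X (best of 4, 3); Alto gets 8.
- Medium → Brio plays X (best of 8, -3); Alto gets 7.
- Large → Brio plays X (best of 7, 3); Alto gets 5.
Among 8, 7, 5, the best is 8 at Small. Subgame-perfect outcome: (Small, X) with payoffs (8, 4).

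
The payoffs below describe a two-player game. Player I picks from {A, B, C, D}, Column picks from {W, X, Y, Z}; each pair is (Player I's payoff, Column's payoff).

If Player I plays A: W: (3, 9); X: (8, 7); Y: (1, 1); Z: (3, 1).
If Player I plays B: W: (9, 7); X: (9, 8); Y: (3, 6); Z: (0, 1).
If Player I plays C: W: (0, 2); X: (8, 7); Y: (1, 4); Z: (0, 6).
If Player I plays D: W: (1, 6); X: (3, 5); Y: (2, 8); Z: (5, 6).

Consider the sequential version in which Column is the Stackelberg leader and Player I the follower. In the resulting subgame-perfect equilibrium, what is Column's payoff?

Solve by backward induction (Column leads).
- W → Player I plays B (best of 3, 9, 0, 1); Column gets 7.
- X → Player I plays B (best of 8, 9, 8, 3); Column gets 8.
- Y → Player I plays B (best of 1, 3, 1, 2); Column gets 6.
- Z → Player I plays D (best of 3, 0, 0, 5); Column gets 6.
Among 7, 8, 6, 6, the best is 8 at X. Subgame-perfect outcome: (B, X) with payoffs (9, 8).

8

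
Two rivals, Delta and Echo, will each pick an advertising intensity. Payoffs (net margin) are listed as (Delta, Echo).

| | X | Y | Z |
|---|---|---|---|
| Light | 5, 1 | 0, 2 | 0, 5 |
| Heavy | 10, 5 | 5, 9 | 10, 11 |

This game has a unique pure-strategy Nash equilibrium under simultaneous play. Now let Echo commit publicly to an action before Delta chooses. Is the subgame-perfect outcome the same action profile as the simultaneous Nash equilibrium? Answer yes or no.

Work backward from Delta's decision.
- X: BR = Heavy, leader payoff 5.
- Y: BR = Heavy, leader payoff 9.
- Z: BR = Heavy, leader payoff 11.
Maximizing over 5, 9, 11, Echo chooses Z. Subgame-perfect outcome: (Heavy, Z) with payoffs (10, 11).
Under simultaneous play:
Delta's best replies: X→Heavy; Y→Heavy; Z→Heavy.
Echo's best replies: Light→Z; Heavy→Z.
The unique mutual best reply is (Heavy, Z), giving (10, 11).
Sequential outcome (Heavy, Z) coincides with the Nash profile (Heavy, Z).

yes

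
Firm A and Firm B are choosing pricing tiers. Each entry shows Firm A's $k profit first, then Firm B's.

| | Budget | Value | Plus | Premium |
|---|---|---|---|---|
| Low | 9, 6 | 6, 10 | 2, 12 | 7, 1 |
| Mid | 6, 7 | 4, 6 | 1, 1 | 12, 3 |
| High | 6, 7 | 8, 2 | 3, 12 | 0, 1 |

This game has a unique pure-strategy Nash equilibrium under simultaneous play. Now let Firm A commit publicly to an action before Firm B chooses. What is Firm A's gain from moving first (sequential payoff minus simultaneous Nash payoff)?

3

Firm B best-responds to each possible Firm A move:
- Low: BR = Plus, leader payoff 2.
- Mid: BR = Budget, leader payoff 6.
- High: BR = Plus, leader payoff 3.
Among 2, 6, 3, the best is 6 at Mid. Subgame-perfect outcome: (Mid, Budget) with payoffs (6, 7).
For the simultaneous game, intersect best replies.
Firm A's best replies: Budget→Low; Value→High; Plus→High; Premium→Mid.
Firm B's best replies: Low→Plus; Mid→Budget; High→Plus.
The unique mutual best reply is (High, Plus), giving (3, 12).
Firm A's commitment gain: 6 − 3 = 3.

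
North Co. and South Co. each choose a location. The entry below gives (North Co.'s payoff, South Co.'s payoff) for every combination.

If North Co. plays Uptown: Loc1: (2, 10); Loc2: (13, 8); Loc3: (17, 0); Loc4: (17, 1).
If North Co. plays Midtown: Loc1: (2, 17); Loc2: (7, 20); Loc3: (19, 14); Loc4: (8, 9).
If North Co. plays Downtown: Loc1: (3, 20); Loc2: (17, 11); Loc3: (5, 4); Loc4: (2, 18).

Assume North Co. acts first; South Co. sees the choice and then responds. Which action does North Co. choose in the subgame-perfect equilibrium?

South Co. best-responds to each possible North Co. move:
- Uptown: BR = Loc1, leader payoff 2.
- Midtown: BR = Loc2, leader payoff 7.
- Downtown: BR = Loc1, leader payoff 3.
Among 2, 7, 3, the best is 7 at Midtown. Subgame-perfect outcome: (Midtown, Loc2) with payoffs (7, 20).

Midtown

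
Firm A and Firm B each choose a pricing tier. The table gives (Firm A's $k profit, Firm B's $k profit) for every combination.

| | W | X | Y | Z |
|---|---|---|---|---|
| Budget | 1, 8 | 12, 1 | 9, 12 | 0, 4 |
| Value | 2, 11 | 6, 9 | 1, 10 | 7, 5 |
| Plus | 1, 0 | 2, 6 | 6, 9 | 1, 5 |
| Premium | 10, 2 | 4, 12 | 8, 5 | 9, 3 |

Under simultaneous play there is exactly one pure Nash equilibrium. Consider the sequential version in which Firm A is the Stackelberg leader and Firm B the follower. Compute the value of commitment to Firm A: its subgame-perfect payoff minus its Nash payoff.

0

Work backward from Firm B's decision.
- Budget: BR = Y, leader payoff 9.
- Value: BR = W, leader payoff 2.
- Plus: BR = Y, leader payoff 6.
- Premium: BR = X, leader payoff 4.
Maximizing over 9, 2, 6, 4, Firm A chooses Budget. Subgame-perfect outcome: (Budget, Y) with payoffs (9, 12).
Now find the simultaneous Nash equilibrium.
Firm A's best replies: W→Premium; X→Budget; Y→Budget; Z→Premium.
Firm B's best replies: Budget→Y; Value→W; Plus→Y; Premium→X.
The unique mutual best reply is (Budget, Y), giving (9, 12).
Firm A's commitment gain: 9 − 9 = 0.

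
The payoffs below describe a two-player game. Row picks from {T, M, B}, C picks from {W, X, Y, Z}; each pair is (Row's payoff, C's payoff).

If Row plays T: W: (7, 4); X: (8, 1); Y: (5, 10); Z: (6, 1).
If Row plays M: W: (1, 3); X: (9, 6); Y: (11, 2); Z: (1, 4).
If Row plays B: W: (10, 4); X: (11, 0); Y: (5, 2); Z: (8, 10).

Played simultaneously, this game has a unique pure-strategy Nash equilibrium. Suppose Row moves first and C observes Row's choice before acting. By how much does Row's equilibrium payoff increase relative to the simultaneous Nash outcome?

Backward induction with Row moving first.
- T → C plays Y (best of 4, 1, 10, 1); Row gets 5.
- M → C plays X (best of 3, 6, 2, 4); Row gets 9.
- B → C plays Z (best of 4, 0, 2, 10); Row gets 8.
Maximizing over 5, 9, 8, Row chooses M. Subgame-perfect outcome: (M, X) with payoffs (9, 6).
For the simultaneous game, intersect best replies.
Row's best replies: W→B; X→B; Y→M; Z→B.
C's best replies: T→Y; M→X; B→Z.
The unique mutual best reply is (B, Z), giving (8, 10).
Row's commitment gain: 9 − 8 = 1.

1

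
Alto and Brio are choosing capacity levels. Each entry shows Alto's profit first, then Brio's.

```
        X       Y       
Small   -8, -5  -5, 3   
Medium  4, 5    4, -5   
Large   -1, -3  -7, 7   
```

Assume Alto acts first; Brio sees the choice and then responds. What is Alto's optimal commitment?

Medium

Brio best-responds to each possible Alto move:
- Small: BR = Y, leader payoff -5.
- Medium: BR = X, leader payoff 4.
- Large: BR = Y, leader payoff -7.
Among -5, 4, -7, the best is 4 at Medium. Subgame-perfect outcome: (Medium, X) with payoffs (4, 5).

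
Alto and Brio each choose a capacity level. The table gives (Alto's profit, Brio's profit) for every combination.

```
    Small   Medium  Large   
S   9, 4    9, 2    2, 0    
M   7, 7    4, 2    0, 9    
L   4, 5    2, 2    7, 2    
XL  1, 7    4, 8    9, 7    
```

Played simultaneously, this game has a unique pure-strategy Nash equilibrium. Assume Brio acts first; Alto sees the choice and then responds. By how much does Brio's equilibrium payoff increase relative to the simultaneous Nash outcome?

3

Alto best-responds to each possible Brio move:
- Small: Alto compares 9, 7, 4, 1 and picks S; Brio would get 4.
- Medium: Alto compares 9, 4, 2, 4 and picks S; Brio would get 2.
- Large: Alto compares 2, 0, 7, 9 and picks XL; Brio would get 7.
Brio's induced payoffs are 4, 2, 7, so Brio commits to Large. Subgame-perfect outcome: (XL, Large) with payoffs (9, 7).
Now find the simultaneous Nash equilibrium.
Alto's best replies: Small→S; Medium→S; Large→XL.
Brio's best replies: S→Small; M→Large; L→Small; XL→Medium.
Only (S, Small) has each player best-responding; Nash payoffs (9, 4).
Brio's commitment gain: 7 − 4 = 3.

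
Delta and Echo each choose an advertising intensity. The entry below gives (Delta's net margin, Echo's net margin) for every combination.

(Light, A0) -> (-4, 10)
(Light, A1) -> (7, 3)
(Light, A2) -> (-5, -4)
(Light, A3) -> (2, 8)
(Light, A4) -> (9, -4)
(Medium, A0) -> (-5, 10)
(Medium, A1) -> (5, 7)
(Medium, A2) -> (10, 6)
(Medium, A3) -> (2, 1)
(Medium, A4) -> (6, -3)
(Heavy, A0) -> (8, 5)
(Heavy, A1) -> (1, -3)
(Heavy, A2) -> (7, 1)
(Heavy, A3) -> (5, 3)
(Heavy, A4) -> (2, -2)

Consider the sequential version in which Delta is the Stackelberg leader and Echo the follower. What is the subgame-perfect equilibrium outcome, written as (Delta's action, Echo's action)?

Work backward from Echo's decision.
- Light: BR = A0, leader payoff -4.
- Medium: BR = A0, leader payoff -5.
- Heavy: BR = A0, leader payoff 8.
Maximizing over -4, -5, 8, Delta chooses Heavy. Subgame-perfect outcome: (Heavy, A0) with payoffs (8, 5).

(Heavy, A0)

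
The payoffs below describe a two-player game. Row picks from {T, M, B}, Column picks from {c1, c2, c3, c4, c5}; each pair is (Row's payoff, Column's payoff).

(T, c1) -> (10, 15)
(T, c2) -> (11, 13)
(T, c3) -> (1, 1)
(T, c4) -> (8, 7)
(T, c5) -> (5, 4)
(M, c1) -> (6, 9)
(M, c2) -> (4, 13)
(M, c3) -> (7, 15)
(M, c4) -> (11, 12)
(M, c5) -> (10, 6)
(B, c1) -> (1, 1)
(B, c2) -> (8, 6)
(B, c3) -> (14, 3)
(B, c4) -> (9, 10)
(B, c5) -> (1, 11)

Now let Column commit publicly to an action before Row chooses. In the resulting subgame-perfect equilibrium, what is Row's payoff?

10

Work backward from Row's decision.
- c1: BR = T, leader payoff 15.
- c2: BR = T, leader payoff 13.
- c3: BR = B, leader payoff 3.
- c4: BR = M, leader payoff 12.
- c5: BR = M, leader payoff 6.
Column's induced payoffs are 15, 13, 3, 12, 6, so Column commits to c1. Subgame-perfect outcome: (T, c1) with payoffs (10, 15).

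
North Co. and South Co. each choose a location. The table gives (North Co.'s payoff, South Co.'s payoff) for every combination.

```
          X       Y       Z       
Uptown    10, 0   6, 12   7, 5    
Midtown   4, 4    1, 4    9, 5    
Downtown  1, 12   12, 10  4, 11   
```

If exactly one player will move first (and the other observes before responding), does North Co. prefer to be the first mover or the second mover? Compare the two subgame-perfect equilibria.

If North Co. leads: South Co.'s best replies are Uptown→Y, Midtown→Z, Downtown→X; North Co.'s induced payoffs 6, 9, 1; outcome (Midtown, Z), payoffs (9, 5).
If South Co. leads: North Co.'s best replies are X→Uptown, Y→Downtown, Z→Midtown; South Co.'s induced payoffs 0, 10, 5; outcome (Downtown, Y), payoffs (12, 10).
North Co. gets 9 moving first and 12 moving second, so North Co. prefers to move second.

second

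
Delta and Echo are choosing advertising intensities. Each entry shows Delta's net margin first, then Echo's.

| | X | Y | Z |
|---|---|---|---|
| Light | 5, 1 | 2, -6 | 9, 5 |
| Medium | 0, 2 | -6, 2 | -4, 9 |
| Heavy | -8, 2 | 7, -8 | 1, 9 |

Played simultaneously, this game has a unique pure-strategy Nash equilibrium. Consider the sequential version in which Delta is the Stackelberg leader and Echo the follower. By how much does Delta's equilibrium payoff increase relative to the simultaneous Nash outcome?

0

Work backward from Echo's decision.
- Light: BR = Z, leader payoff 9.
- Medium: BR = Z, leader payoff -4.
- Heavy: BR = Z, leader payoff 1.
Delta's induced payoffs are 9, -4, 1, so Delta commits to Light. Subgame-perfect outcome: (Light, Z) with payoffs (9, 5).
Now find the simultaneous Nash equilibrium.
Delta's best replies: X→Light; Y→Heavy; Z→Light.
Echo's best replies: Light→Z; Medium→Z; Heavy→Z.
The unique mutual best reply is (Light, Z), giving (9, 5).
Delta's commitment gain: 9 − 9 = 0.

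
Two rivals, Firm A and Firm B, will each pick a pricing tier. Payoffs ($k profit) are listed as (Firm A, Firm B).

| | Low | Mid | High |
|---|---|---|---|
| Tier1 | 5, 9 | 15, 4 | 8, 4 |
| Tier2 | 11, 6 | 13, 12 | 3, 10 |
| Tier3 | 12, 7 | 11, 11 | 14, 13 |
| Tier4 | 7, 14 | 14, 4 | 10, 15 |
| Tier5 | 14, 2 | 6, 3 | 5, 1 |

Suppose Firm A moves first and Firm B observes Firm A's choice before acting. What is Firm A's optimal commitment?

Firm B best-responds to each possible Firm A move:
- Tier1: BR = Low, leader payoff 5.
- Tier2: BR = Mid, leader payoff 13.
- Tier3: BR = High, leader payoff 14.
- Tier4: BR = High, leader payoff 10.
- Tier5: BR = Mid, leader payoff 6.
Firm A's induced payoffs are 5, 13, 14, 10, 6, so Firm A commits to Tier3. Subgame-perfect outcome: (Tier3, High) with payoffs (14, 13).

Tier3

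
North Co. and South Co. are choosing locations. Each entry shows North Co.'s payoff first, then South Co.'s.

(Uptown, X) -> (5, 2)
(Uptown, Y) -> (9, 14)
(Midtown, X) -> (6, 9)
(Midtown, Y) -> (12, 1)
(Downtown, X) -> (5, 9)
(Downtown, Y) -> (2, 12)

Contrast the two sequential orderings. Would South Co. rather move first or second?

If North Co. leads: South Co.'s best replies are Uptown→Y, Midtown→X, Downtown→Y; North Co.'s induced payoffs 9, 6, 2; outcome (Uptown, Y), payoffs (9, 14).
If South Co. leads: North Co.'s best replies are X→Midtown, Y→Midtown; South Co.'s induced payoffs 9, 1; outcome (Midtown, X), payoffs (6, 9).
South Co. gets 9 moving first and 14 moving second, so South Co. prefers to move second.

second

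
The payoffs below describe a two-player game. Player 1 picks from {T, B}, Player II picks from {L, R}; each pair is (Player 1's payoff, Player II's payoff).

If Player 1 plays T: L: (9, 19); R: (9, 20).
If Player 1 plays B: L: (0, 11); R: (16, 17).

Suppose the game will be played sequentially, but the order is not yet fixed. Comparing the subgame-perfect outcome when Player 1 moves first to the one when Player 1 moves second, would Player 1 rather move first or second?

If Player 1 leads: Player II's best replies are T→R, B→R; Player 1's induced payoffs 9, 16; outcome (B, R), payoffs (16, 17).
If Player II leads: Player 1's best replies are L→T, R→B; Player II's induced payoffs 19, 17; outcome (T, L), payoffs (9, 19).
Player 1 gets 16 moving first and 9 moving second, so Player 1 prefers to move first.

first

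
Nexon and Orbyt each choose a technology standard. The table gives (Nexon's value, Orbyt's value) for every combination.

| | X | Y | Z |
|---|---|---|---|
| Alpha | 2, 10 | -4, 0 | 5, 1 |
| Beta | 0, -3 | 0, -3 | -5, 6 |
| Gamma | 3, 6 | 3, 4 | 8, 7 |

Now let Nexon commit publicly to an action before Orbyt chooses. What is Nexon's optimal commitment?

Work backward from Orbyt's decision.
- Alpha → Orbyt plays X (best of 10, 0, 1); Nexon gets 2.
- Beta → Orbyt plays Z (best of -3, -3, 6); Nexon gets -5.
- Gamma → Orbyt plays Z (best of 6, 4, 7); Nexon gets 8.
Among 2, -5, 8, the best is 8 at Gamma. Subgame-perfect outcome: (Gamma, Z) with payoffs (8, 7).

Gamma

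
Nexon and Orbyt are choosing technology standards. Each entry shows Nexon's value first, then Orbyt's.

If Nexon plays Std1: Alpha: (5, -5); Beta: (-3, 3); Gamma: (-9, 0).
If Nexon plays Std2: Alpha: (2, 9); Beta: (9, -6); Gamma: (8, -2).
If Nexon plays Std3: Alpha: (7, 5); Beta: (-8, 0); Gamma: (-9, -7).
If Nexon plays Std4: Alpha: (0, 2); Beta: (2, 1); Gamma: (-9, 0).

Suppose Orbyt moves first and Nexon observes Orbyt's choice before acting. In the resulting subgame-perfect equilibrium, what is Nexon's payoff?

Nexon best-responds to each possible Orbyt move:
- Alpha: BR = Std3, leader payoff 5.
- Beta: BR = Std2, leader payoff -6.
- Gamma: BR = Std2, leader payoff -2.
Maximizing over 5, -6, -2, Orbyt chooses Alpha. Subgame-perfect outcome: (Std3, Alpha) with payoffs (7, 5).

7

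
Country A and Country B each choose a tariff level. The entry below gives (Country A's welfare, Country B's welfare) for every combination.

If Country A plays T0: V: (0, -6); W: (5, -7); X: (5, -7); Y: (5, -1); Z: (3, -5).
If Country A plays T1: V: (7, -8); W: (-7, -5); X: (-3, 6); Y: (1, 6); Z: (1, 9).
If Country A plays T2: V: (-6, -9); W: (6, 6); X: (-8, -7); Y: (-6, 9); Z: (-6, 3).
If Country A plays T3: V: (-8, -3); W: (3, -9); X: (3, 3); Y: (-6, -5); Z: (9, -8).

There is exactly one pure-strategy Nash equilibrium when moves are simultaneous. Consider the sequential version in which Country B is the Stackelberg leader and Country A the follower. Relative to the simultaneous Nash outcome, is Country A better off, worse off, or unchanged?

better off

Work backward from Country A's decision.
- V → Country A plays T1 (best of 0, 7, -6, -8); Country B gets -8.
- W → Country A plays T2 (best of 5, -7, 6, 3); Country B gets 6.
- X → Country A plays T0 (best of 5, -3, -8, 3); Country B gets -7.
- Y → Country A plays T0 (best of 5, 1, -6, -6); Country B gets -1.
- Z → Country A plays T3 (best of 3, 1, -6, 9); Country B gets -8.
Country B's induced payoffs are -8, 6, -7, -1, -8, so Country B commits to W. Subgame-perfect outcome: (T2, W) with payoffs (6, 6).
Now find the simultaneous Nash equilibrium.
Country A's best replies: V→T1; W→T2; X→T0; Y→T0; Z→T3.
Country B's best replies: T0→Y; T1→Z; T2→Y; T3→X.
Only (T0, Y) has each player best-responding; Nash payoffs (5, -1).
Country A earns 6 sequentially versus 5 at the Nash outcome: better off.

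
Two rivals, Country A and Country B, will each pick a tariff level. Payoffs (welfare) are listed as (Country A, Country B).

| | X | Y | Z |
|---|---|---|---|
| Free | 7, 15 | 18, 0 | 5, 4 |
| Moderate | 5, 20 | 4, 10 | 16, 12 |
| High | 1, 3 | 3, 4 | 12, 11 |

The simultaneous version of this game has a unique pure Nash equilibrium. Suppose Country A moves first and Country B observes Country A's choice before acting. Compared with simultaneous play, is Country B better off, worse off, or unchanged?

worse off

Work backward from Country B's decision.
- Free → Country B plays X (best of 15, 0, 4); Country A gets 7.
- Moderate → Country B plays X (best of 20, 10, 12); Country A gets 5.
- High → Country B plays Z (best of 3, 4, 11); Country A gets 12.
Among 7, 5, 12, the best is 12 at High. Subgame-perfect outcome: (High, Z) with payoffs (12, 11).
Now find the simultaneous Nash equilibrium.
Country A's best replies: X→Free; Y→Free; Z→Moderate.
Country B's best replies: Free→X; Moderate→X; High→Z.
Only (Free, X) has each player best-responding; Nash payoffs (7, 15).
Country B earns 11 sequentially versus 15 at the Nash outcome: worse off.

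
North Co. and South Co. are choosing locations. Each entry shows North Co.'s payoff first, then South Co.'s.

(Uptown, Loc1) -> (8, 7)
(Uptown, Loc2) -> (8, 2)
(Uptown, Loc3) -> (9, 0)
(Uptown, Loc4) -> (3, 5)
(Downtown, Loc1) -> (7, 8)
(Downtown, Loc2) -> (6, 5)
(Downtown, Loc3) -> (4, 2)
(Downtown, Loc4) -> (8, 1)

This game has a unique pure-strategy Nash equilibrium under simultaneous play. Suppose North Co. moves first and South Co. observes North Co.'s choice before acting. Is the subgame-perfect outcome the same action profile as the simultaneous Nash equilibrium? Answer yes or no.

yes

Work backward from South Co.'s decision.
- Uptown → South Co. plays Loc1 (best of 7, 2, 0, 5); North Co. gets 8.
- Downtown → South Co. plays Loc1 (best of 8, 5, 2, 1); North Co. gets 7.
Among 8, 7, the best is 8 at Uptown. Subgame-perfect outcome: (Uptown, Loc1) with payoffs (8, 7).
Now find the simultaneous Nash equilibrium.
North Co.'s best replies: Loc1→Uptown; Loc2→Uptown; Loc3→Uptown; Loc4→Downtown.
South Co.'s best replies: Uptown→Loc1; Downtown→Loc1.
The unique mutual best reply is (Uptown, Loc1), giving (8, 7).
Sequential outcome (Uptown, Loc1) coincides with the Nash profile (Uptown, Loc1).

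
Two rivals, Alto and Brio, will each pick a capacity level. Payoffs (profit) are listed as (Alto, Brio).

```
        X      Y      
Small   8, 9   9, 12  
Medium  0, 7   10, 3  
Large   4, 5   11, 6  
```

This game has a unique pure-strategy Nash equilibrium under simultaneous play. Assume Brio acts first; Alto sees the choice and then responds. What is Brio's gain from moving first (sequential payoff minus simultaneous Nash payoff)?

3

Backward induction with Brio moving first.
- X: Alto compares 8, 0, 4 and picks Small; Brio would get 9.
- Y: Alto compares 9, 10, 11 and picks Large; Brio would get 6.
Brio's induced payoffs are 9, 6, so Brio commits to X. Subgame-perfect outcome: (Small, X) with payoffs (8, 9).
Under simultaneous play:
Alto's best replies: X→Small; Y→Large.
Brio's best replies: Small→Y; Medium→X; Large→Y.
The unique mutual best reply is (Large, Y), giving (11, 6).
Brio's commitment gain: 9 − 6 = 3.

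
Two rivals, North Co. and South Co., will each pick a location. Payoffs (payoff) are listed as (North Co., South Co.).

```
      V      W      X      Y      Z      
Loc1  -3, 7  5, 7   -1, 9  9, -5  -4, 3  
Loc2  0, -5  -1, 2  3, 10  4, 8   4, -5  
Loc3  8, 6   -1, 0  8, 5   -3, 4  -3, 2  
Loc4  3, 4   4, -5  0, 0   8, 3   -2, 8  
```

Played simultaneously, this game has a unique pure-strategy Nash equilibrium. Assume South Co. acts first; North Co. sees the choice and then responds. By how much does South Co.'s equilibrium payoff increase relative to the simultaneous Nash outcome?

Backward induction with South Co. moving first.
- V → North Co. plays Loc3 (best of -3, 0, 8, 3); South Co. gets 6.
- W → North Co. plays Loc1 (best of 5, -1, -1, 4); South Co. gets 7.
- X → North Co. plays Loc3 (best of -1, 3, 8, 0); South Co. gets 5.
- Y → North Co. plays Loc1 (best of 9, 4, -3, 8); South Co. gets -5.
- Z → North Co. plays Loc2 (best of -4, 4, -3, -2); South Co. gets -5.
Maximizing over 6, 7, 5, -5, -5, South Co. chooses W. Subgame-perfect outcome: (Loc1, W) with payoffs (5, 7).
For the simultaneous game, intersect best replies.
North Co.'s best replies: V→Loc3; W→Loc1; X→Loc3; Y→Loc1; Z→Loc2.
South Co.'s best replies: Loc1→X; Loc2→X; Loc3→V; Loc4→Z.
The unique mutual best reply is (Loc3, V), giving (8, 6).
South Co.'s commitment gain: 7 − 6 = 1.

1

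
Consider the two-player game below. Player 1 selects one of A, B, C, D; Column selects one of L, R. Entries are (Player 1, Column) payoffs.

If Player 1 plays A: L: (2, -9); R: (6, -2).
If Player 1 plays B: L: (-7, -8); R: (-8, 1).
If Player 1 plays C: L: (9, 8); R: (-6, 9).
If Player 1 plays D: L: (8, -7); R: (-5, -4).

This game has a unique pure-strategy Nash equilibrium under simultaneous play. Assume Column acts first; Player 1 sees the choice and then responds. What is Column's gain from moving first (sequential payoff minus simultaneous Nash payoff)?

10

Backward induction with Column moving first.
- L → Player 1 plays C (best of 2, -7, 9, 8); Column gets 8.
- R → Player 1 plays A (best of 6, -8, -6, -5); Column gets -2.
Maximizing over 8, -2, Column chooses L. Subgame-perfect outcome: (C, L) with payoffs (9, 8).
Now find the simultaneous Nash equilibrium.
Player 1's best replies: L→C; R→A.
Column's best replies: A→R; B→R; C→R; D→R.
Only (A, R) has each player best-responding; Nash payoffs (6, -2).
Column's commitment gain: 8 − -2 = 10.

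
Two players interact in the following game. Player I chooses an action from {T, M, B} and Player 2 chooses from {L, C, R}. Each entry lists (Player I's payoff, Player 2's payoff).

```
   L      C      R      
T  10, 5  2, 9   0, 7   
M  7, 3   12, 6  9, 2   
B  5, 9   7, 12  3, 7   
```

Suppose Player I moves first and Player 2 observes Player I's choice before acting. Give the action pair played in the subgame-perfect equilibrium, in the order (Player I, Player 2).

Solve by backward induction (Player I leads).
- T: BR = C, leader payoff 2.
- M: BR = C, leader payoff 12.
- B: BR = C, leader payoff 7.
Among 2, 12, 7, the best is 12 at M. Subgame-perfect outcome: (M, C) with payoffs (12, 6).

(M, C)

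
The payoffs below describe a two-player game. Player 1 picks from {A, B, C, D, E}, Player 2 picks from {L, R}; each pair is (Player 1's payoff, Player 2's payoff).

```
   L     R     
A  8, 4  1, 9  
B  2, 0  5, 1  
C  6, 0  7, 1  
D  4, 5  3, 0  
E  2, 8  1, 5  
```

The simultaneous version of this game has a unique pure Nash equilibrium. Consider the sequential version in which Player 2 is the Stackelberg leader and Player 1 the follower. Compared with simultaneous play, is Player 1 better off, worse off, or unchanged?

better off

Work backward from Player 1's decision.
- L: Player 1 compares 8, 2, 6, 4, 2 and picks A; Player 2 would get 4.
- R: Player 1 compares 1, 5, 7, 3, 1 and picks C; Player 2 would get 1.
Maximizing over 4, 1, Player 2 chooses L. Subgame-perfect outcome: (A, L) with payoffs (8, 4).
For the simultaneous game, intersect best replies.
Player 1's best replies: L→A; R→C.
Player 2's best replies: A→R; B→R; C→R; D→L; E→L.
Only (C, R) has each player best-responding; Nash payoffs (7, 1).
Player 1 earns 8 sequentially versus 7 at the Nash outcome: better off.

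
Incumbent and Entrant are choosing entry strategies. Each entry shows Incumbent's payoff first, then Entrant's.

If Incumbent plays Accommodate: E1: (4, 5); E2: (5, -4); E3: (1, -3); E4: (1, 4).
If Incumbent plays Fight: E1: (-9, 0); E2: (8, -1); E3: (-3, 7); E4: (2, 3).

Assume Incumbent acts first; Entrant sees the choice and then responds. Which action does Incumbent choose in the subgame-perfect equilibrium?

Work backward from Entrant's decision.
- Accommodate → Entrant plays E1 (best of 5, -4, -3, 4); Incumbent gets 4.
- Fight → Entrant plays E3 (best of 0, -1, 7, 3); Incumbent gets -3.
Maximizing over 4, -3, Incumbent chooses Accommodate. Subgame-perfect outcome: (Accommodate, E1) with payoffs (4, 5).

Accommodate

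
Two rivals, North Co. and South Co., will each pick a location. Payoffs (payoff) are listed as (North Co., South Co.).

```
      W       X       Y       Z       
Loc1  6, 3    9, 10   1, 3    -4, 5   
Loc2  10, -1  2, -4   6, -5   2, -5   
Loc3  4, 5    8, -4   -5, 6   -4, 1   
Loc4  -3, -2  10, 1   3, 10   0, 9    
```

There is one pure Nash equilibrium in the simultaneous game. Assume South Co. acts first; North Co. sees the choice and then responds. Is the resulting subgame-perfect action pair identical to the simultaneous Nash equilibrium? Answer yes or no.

no

North Co. best-responds to each possible South Co. move:
- W → North Co. plays Loc2 (best of 6, 10, 4, -3); South Co. gets -1.
- X → North Co. plays Loc4 (best of 9, 2, 8, 10); South Co. gets 1.
- Y → North Co. plays Loc2 (best of 1, 6, -5, 3); South Co. gets -5.
- Z → North Co. plays Loc2 (best of -4, 2, -4, 0); South Co. gets -5.
South Co.'s induced payoffs are -1, 1, -5, -5, so South Co. commits to X. Subgame-perfect outcome: (Loc4, X) with payoffs (10, 1).
For the simultaneous game, intersect best replies.
North Co.'s best replies: W→Loc2; X→Loc4; Y→Loc2; Z→Loc2.
South Co.'s best replies: Loc1→X; Loc2→W; Loc3→Y; Loc4→Y.
The unique mutual best reply is (Loc2, W), giving (10, -1).
Sequential outcome (Loc4, X) differs from the Nash profile (Loc2, W).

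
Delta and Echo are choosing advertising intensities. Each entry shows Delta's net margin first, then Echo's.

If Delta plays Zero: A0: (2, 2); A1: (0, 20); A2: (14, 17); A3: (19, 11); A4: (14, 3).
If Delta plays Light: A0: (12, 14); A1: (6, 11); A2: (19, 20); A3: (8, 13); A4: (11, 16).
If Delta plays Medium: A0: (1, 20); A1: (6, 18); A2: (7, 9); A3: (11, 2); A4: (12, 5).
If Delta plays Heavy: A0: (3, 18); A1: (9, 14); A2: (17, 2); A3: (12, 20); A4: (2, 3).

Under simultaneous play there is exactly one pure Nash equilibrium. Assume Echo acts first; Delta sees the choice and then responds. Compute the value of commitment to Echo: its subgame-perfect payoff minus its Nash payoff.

Work backward from Delta's decision.
- A0: Delta compares 2, 12, 1, 3 and picks Light; Echo would get 14.
- A1: Delta compares 0, 6, 6, 9 and picks Heavy; Echo would get 14.
- A2: Delta compares 14, 19, 7, 17 and picks Light; Echo would get 20.
- A3: Delta compares 19, 8, 11, 12 and picks Zero; Echo would get 11.
- A4: Delta compares 14, 11, 12, 2 and picks Zero; Echo would get 3.
Among 14, 14, 20, 11, 3, the best is 20 at A2. Subgame-perfect outcome: (Light, A2) with payoffs (19, 20).
For the simultaneous game, intersect best replies.
Delta's best replies: A0→Light; A1→Heavy; A2→Light; A3→Zero; A4→Zero.
Echo's best replies: Zero→A1; Light→A2; Medium→A0; Heavy→A3.
The unique mutual best reply is (Light, A2), giving (19, 20).
Echo's commitment gain: 20 − 20 = 0.

0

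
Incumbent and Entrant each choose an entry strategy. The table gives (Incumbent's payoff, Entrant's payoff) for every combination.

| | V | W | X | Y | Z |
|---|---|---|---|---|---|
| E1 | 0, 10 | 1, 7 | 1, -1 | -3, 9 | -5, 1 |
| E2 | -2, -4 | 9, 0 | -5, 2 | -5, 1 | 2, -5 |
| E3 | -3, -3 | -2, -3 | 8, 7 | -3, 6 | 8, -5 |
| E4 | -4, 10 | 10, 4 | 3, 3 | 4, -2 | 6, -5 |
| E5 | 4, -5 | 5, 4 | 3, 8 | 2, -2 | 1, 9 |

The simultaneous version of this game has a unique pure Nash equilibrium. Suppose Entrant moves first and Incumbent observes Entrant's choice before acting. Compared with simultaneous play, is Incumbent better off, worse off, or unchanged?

Incumbent best-responds to each possible Entrant move:
- V → Incumbent plays E5 (best of 0, -2, -3, -4, 4); Entrant gets -5.
- W → Incumbent plays E4 (best of 1, 9, -2, 10, 5); Entrant gets 4.
- X → Incumbent plays E3 (best of 1, -5, 8, 3, 3); Entrant gets 7.
- Y → Incumbent plays E4 (best of -3, -5, -3, 4, 2); Entrant gets -2.
- Z → Incumbent plays E3 (best of -5, 2, 8, 6, 1); Entrant gets -5.
Among -5, 4, 7, -2, -5, the best is 7 at X. Subgame-perfect outcome: (E3, X) with payoffs (8, 7).
For the simultaneous game, intersect best replies.
Incumbent's best replies: V→E5; W→E4; X→E3; Y→E4; Z→E3.
Entrant's best replies: E1→V; E2→X; E3→X; E4→V; E5→Z.
The unique mutual best reply is (E3, X), giving (8, 7).
Incumbent earns 8 sequentially versus 8 at the Nash outcome: unchanged.

unchanged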